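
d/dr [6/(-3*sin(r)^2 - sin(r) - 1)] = 6*(6*sin(r) + 1)*cos(r)/(3*sin(r)^2 + sin(r) + 1)^2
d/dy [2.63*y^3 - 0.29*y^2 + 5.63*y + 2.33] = 7.89*y^2 - 0.58*y + 5.63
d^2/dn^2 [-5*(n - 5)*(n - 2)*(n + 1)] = 60 - 30*n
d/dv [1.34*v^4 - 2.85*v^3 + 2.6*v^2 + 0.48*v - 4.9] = 5.36*v^3 - 8.55*v^2 + 5.2*v + 0.48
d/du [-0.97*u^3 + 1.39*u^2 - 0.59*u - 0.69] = -2.91*u^2 + 2.78*u - 0.59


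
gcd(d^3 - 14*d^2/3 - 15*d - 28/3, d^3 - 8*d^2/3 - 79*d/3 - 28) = d^2 - 17*d/3 - 28/3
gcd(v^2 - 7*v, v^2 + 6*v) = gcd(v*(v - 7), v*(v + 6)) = v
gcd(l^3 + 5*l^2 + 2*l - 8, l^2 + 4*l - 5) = l - 1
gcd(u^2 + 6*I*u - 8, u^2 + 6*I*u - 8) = u^2 + 6*I*u - 8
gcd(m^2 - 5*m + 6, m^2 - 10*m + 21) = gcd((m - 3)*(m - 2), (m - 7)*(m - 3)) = m - 3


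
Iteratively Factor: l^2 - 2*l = (l - 2)*(l)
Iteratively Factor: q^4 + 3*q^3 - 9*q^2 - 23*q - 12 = (q - 3)*(q^3 + 6*q^2 + 9*q + 4) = (q - 3)*(q + 1)*(q^2 + 5*q + 4) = (q - 3)*(q + 1)*(q + 4)*(q + 1)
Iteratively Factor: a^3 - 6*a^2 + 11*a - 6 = (a - 3)*(a^2 - 3*a + 2) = (a - 3)*(a - 2)*(a - 1)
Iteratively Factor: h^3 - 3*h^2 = (h)*(h^2 - 3*h) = h^2*(h - 3)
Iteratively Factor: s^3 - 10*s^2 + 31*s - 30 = (s - 5)*(s^2 - 5*s + 6) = (s - 5)*(s - 2)*(s - 3)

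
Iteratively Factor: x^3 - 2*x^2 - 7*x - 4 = (x - 4)*(x^2 + 2*x + 1) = (x - 4)*(x + 1)*(x + 1)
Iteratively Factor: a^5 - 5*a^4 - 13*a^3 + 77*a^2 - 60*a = (a - 3)*(a^4 - 2*a^3 - 19*a^2 + 20*a) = (a - 3)*(a - 1)*(a^3 - a^2 - 20*a) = a*(a - 3)*(a - 1)*(a^2 - a - 20) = a*(a - 5)*(a - 3)*(a - 1)*(a + 4)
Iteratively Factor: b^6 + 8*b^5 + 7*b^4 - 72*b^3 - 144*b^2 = (b + 4)*(b^5 + 4*b^4 - 9*b^3 - 36*b^2) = b*(b + 4)*(b^4 + 4*b^3 - 9*b^2 - 36*b) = b^2*(b + 4)*(b^3 + 4*b^2 - 9*b - 36) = b^2*(b + 3)*(b + 4)*(b^2 + b - 12) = b^2*(b + 3)*(b + 4)^2*(b - 3)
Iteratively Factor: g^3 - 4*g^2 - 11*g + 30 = (g - 5)*(g^2 + g - 6) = (g - 5)*(g - 2)*(g + 3)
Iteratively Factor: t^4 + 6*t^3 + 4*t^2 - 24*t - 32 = (t - 2)*(t^3 + 8*t^2 + 20*t + 16) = (t - 2)*(t + 2)*(t^2 + 6*t + 8) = (t - 2)*(t + 2)^2*(t + 4)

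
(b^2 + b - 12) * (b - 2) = b^3 - b^2 - 14*b + 24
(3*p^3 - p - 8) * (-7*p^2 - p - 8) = -21*p^5 - 3*p^4 - 17*p^3 + 57*p^2 + 16*p + 64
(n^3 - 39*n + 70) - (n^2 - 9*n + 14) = n^3 - n^2 - 30*n + 56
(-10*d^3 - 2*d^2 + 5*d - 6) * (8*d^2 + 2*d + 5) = -80*d^5 - 36*d^4 - 14*d^3 - 48*d^2 + 13*d - 30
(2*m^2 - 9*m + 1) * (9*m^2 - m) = 18*m^4 - 83*m^3 + 18*m^2 - m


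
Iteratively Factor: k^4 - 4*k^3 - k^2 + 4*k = (k + 1)*(k^3 - 5*k^2 + 4*k) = k*(k + 1)*(k^2 - 5*k + 4) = k*(k - 4)*(k + 1)*(k - 1)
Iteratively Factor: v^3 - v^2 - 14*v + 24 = (v - 2)*(v^2 + v - 12) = (v - 3)*(v - 2)*(v + 4)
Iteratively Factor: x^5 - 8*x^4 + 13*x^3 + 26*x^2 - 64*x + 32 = (x - 1)*(x^4 - 7*x^3 + 6*x^2 + 32*x - 32) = (x - 1)^2*(x^3 - 6*x^2 + 32) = (x - 4)*(x - 1)^2*(x^2 - 2*x - 8) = (x - 4)*(x - 1)^2*(x + 2)*(x - 4)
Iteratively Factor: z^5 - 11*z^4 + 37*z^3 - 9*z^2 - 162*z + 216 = (z - 3)*(z^4 - 8*z^3 + 13*z^2 + 30*z - 72) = (z - 3)*(z + 2)*(z^3 - 10*z^2 + 33*z - 36) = (z - 3)^2*(z + 2)*(z^2 - 7*z + 12) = (z - 3)^3*(z + 2)*(z - 4)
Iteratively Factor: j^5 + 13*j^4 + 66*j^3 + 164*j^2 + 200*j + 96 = (j + 4)*(j^4 + 9*j^3 + 30*j^2 + 44*j + 24) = (j + 2)*(j + 4)*(j^3 + 7*j^2 + 16*j + 12) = (j + 2)^2*(j + 4)*(j^2 + 5*j + 6) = (j + 2)^3*(j + 4)*(j + 3)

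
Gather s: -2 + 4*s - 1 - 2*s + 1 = 2*s - 2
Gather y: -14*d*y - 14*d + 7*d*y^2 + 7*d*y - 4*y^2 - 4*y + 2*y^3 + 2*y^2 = -14*d + 2*y^3 + y^2*(7*d - 2) + y*(-7*d - 4)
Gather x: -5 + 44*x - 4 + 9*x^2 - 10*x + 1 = 9*x^2 + 34*x - 8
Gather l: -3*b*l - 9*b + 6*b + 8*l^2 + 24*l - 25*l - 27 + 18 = -3*b + 8*l^2 + l*(-3*b - 1) - 9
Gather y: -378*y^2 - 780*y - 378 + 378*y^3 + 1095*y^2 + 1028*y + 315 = 378*y^3 + 717*y^2 + 248*y - 63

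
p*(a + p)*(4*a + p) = 4*a^2*p + 5*a*p^2 + p^3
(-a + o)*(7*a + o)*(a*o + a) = -7*a^3*o - 7*a^3 + 6*a^2*o^2 + 6*a^2*o + a*o^3 + a*o^2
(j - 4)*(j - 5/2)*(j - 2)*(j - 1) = j^4 - 19*j^3/2 + 63*j^2/2 - 43*j + 20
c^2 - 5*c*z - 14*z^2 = (c - 7*z)*(c + 2*z)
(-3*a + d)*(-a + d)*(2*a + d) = 6*a^3 - 5*a^2*d - 2*a*d^2 + d^3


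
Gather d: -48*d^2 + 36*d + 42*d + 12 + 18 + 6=-48*d^2 + 78*d + 36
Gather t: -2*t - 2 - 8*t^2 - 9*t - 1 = -8*t^2 - 11*t - 3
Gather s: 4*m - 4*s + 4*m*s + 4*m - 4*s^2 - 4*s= 8*m - 4*s^2 + s*(4*m - 8)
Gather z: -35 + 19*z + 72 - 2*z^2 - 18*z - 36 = -2*z^2 + z + 1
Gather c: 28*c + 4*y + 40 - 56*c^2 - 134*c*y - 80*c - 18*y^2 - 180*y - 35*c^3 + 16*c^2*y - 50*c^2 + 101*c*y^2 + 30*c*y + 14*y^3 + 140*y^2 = -35*c^3 + c^2*(16*y - 106) + c*(101*y^2 - 104*y - 52) + 14*y^3 + 122*y^2 - 176*y + 40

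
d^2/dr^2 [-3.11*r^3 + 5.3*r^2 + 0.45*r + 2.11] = 10.6 - 18.66*r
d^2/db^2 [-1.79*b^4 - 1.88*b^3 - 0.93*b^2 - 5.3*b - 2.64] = -21.48*b^2 - 11.28*b - 1.86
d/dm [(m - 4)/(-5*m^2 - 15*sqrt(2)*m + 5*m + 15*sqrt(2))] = (-m^2 - 3*sqrt(2)*m + m + (m - 4)*(2*m - 1 + 3*sqrt(2)) + 3*sqrt(2))/(5*(m^2 - m + 3*sqrt(2)*m - 3*sqrt(2))^2)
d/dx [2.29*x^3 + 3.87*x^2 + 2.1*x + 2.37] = 6.87*x^2 + 7.74*x + 2.1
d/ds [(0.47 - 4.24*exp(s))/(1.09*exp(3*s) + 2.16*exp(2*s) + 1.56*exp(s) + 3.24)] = (9.2432*exp(3*s) + 7.6215*exp(2*s) - 2.0304*exp(s) - 14.4708)*exp(s)/(1.1881*exp(6*s) + 4.7088*exp(5*s) + 8.0664*exp(4*s) + 13.8024*exp(3*s) + 16.4304*exp(2*s) + 10.1088*exp(s) + 10.4976)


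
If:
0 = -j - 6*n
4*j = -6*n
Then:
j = 0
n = 0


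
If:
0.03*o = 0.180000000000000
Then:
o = 6.00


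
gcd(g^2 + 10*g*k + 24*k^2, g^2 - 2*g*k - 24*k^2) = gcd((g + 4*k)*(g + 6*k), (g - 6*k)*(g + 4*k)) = g + 4*k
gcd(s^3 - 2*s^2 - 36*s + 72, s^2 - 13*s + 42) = s - 6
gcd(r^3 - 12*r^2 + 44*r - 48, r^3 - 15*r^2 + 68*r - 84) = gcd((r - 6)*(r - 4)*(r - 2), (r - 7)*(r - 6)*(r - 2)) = r^2 - 8*r + 12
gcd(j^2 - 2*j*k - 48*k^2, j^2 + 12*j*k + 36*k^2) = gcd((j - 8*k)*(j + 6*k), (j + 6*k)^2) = j + 6*k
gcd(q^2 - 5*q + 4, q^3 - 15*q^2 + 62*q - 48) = q - 1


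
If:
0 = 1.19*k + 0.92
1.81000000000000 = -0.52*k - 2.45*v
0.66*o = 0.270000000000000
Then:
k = -0.77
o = 0.41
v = -0.57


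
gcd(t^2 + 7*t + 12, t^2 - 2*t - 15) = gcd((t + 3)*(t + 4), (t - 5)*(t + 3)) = t + 3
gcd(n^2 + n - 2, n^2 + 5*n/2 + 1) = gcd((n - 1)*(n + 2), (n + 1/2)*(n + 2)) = n + 2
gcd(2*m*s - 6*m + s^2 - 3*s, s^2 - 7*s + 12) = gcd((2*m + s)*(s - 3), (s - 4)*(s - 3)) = s - 3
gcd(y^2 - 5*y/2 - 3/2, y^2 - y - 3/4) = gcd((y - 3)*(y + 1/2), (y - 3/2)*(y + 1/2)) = y + 1/2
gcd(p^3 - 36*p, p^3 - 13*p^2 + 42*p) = p^2 - 6*p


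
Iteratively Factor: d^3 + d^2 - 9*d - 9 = (d + 1)*(d^2 - 9) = (d - 3)*(d + 1)*(d + 3)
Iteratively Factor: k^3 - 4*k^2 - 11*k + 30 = (k - 5)*(k^2 + k - 6) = (k - 5)*(k + 3)*(k - 2)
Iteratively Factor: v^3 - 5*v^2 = (v)*(v^2 - 5*v) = v^2*(v - 5)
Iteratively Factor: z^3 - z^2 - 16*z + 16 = (z - 4)*(z^2 + 3*z - 4) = (z - 4)*(z + 4)*(z - 1)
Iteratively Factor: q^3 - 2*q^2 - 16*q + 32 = (q + 4)*(q^2 - 6*q + 8) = (q - 2)*(q + 4)*(q - 4)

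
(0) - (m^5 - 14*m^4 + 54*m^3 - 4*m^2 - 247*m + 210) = -m^5 + 14*m^4 - 54*m^3 + 4*m^2 + 247*m - 210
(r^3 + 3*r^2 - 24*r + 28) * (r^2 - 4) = r^5 + 3*r^4 - 28*r^3 + 16*r^2 + 96*r - 112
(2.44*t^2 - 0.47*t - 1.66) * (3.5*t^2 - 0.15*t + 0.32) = 8.54*t^4 - 2.011*t^3 - 4.9587*t^2 + 0.0986*t - 0.5312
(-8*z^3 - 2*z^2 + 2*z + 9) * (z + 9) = -8*z^4 - 74*z^3 - 16*z^2 + 27*z + 81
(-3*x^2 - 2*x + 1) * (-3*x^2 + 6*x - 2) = 9*x^4 - 12*x^3 - 9*x^2 + 10*x - 2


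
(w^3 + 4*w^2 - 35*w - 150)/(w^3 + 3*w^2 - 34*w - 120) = (w + 5)/(w + 4)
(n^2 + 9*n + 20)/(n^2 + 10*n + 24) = (n + 5)/(n + 6)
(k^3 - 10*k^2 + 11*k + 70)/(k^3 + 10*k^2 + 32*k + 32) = (k^2 - 12*k + 35)/(k^2 + 8*k + 16)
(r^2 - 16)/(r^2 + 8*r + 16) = (r - 4)/(r + 4)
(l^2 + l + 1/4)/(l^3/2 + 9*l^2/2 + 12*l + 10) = (4*l^2 + 4*l + 1)/(2*(l^3 + 9*l^2 + 24*l + 20))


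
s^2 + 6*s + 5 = (s + 1)*(s + 5)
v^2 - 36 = (v - 6)*(v + 6)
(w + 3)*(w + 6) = w^2 + 9*w + 18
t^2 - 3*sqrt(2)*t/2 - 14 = (t - 7*sqrt(2)/2)*(t + 2*sqrt(2))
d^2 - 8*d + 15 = (d - 5)*(d - 3)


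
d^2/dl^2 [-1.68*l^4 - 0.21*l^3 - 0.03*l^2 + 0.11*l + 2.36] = -20.16*l^2 - 1.26*l - 0.06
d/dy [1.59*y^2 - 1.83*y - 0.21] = 3.18*y - 1.83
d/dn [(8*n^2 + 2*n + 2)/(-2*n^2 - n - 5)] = 4*(-n^2 - 18*n - 2)/(4*n^4 + 4*n^3 + 21*n^2 + 10*n + 25)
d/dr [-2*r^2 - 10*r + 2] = -4*r - 10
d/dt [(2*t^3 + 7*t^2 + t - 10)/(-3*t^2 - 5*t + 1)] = (-6*t^4 - 20*t^3 - 26*t^2 - 46*t - 49)/(9*t^4 + 30*t^3 + 19*t^2 - 10*t + 1)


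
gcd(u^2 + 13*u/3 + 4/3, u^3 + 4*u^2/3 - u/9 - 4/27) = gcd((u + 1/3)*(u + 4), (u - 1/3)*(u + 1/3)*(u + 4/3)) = u + 1/3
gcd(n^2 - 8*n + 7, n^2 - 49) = n - 7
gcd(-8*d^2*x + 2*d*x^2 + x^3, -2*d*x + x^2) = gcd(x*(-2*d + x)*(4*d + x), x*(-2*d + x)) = -2*d*x + x^2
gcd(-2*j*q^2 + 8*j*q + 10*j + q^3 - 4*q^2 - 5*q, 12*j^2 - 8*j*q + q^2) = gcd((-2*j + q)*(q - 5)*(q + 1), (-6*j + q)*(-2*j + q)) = -2*j + q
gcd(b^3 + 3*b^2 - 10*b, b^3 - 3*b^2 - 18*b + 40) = b - 2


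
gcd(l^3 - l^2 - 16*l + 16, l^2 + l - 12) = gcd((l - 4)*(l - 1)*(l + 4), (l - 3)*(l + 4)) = l + 4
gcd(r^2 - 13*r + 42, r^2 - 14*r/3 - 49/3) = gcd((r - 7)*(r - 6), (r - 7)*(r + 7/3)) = r - 7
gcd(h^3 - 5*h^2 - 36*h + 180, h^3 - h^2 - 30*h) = h - 6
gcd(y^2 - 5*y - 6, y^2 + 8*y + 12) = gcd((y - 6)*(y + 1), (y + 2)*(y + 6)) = 1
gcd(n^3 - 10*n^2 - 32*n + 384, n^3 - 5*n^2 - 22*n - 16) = n - 8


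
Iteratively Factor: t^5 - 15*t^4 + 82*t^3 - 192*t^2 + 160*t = (t - 2)*(t^4 - 13*t^3 + 56*t^2 - 80*t) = (t - 4)*(t - 2)*(t^3 - 9*t^2 + 20*t) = (t - 4)^2*(t - 2)*(t^2 - 5*t) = (t - 5)*(t - 4)^2*(t - 2)*(t)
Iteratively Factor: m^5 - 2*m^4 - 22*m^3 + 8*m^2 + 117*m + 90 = (m + 3)*(m^4 - 5*m^3 - 7*m^2 + 29*m + 30) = (m - 5)*(m + 3)*(m^3 - 7*m - 6) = (m - 5)*(m + 2)*(m + 3)*(m^2 - 2*m - 3) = (m - 5)*(m - 3)*(m + 2)*(m + 3)*(m + 1)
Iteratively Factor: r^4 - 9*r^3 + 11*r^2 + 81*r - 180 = (r - 5)*(r^3 - 4*r^2 - 9*r + 36) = (r - 5)*(r + 3)*(r^2 - 7*r + 12) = (r - 5)*(r - 3)*(r + 3)*(r - 4)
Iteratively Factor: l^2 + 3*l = (l + 3)*(l)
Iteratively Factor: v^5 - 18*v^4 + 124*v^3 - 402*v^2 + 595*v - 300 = (v - 3)*(v^4 - 15*v^3 + 79*v^2 - 165*v + 100) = (v - 4)*(v - 3)*(v^3 - 11*v^2 + 35*v - 25) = (v - 4)*(v - 3)*(v - 1)*(v^2 - 10*v + 25) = (v - 5)*(v - 4)*(v - 3)*(v - 1)*(v - 5)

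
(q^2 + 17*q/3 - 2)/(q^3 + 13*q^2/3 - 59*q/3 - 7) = (3*q^2 + 17*q - 6)/(3*q^3 + 13*q^2 - 59*q - 21)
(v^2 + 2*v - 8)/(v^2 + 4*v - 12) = (v + 4)/(v + 6)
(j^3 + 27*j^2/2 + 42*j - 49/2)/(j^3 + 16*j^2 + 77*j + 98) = (j - 1/2)/(j + 2)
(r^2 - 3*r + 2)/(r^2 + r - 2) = (r - 2)/(r + 2)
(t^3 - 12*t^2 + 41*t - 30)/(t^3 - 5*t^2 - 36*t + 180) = (t - 1)/(t + 6)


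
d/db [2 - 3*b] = -3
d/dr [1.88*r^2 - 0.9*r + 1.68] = 3.76*r - 0.9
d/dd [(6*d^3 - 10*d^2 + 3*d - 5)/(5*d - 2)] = (60*d^3 - 86*d^2 + 40*d + 19)/(25*d^2 - 20*d + 4)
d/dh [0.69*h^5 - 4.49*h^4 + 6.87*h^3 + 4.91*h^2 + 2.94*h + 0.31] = 3.45*h^4 - 17.96*h^3 + 20.61*h^2 + 9.82*h + 2.94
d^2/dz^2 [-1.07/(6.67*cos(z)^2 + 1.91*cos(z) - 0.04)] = (190.412492*(1 - cos(z)^2)^2 + 40.894437*cos(z)^3 + 100.251617*cos(z)^2 - 81.707126*cos(z) - 198.790378)/(6.67*cos(z)^2 + 1.91*cos(z) - 0.04)^3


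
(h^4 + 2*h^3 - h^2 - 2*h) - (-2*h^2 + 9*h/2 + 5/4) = h^4 + 2*h^3 + h^2 - 13*h/2 - 5/4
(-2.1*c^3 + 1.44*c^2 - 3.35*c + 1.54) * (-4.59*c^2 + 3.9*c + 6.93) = 9.639*c^5 - 14.7996*c^4 + 6.4395*c^3 - 10.1544*c^2 - 17.2095*c + 10.6722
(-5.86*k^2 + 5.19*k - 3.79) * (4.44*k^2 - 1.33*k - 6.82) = -26.0184*k^4 + 30.8374*k^3 + 16.2349*k^2 - 30.3551*k + 25.8478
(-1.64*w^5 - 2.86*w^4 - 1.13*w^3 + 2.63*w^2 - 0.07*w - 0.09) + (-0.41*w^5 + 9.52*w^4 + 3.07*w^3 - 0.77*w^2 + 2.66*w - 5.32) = -2.05*w^5 + 6.66*w^4 + 1.94*w^3 + 1.86*w^2 + 2.59*w - 5.41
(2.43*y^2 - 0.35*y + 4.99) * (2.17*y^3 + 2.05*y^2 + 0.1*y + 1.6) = 5.2731*y^5 + 4.222*y^4 + 10.3538*y^3 + 14.0825*y^2 - 0.0609999999999999*y + 7.984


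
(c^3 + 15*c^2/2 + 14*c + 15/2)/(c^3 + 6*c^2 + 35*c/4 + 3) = 2*(c^2 + 6*c + 5)/(2*c^2 + 9*c + 4)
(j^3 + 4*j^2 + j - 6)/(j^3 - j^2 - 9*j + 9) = (j + 2)/(j - 3)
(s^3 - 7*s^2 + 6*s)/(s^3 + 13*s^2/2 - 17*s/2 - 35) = 2*s*(s^2 - 7*s + 6)/(2*s^3 + 13*s^2 - 17*s - 70)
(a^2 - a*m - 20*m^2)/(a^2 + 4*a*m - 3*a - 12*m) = (a - 5*m)/(a - 3)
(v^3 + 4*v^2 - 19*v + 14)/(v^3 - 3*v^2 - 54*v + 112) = (v - 1)/(v - 8)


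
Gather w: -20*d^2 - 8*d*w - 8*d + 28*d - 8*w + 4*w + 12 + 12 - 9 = -20*d^2 + 20*d + w*(-8*d - 4) + 15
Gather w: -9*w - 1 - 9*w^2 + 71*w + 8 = -9*w^2 + 62*w + 7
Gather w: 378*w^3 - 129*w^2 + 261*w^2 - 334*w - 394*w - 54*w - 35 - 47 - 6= 378*w^3 + 132*w^2 - 782*w - 88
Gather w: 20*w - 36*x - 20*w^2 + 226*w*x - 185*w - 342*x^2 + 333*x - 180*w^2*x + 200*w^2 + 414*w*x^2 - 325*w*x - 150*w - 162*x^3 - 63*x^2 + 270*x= w^2*(180 - 180*x) + w*(414*x^2 - 99*x - 315) - 162*x^3 - 405*x^2 + 567*x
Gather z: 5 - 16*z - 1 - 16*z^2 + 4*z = -16*z^2 - 12*z + 4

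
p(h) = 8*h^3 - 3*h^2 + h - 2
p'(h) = 24*h^2 - 6*h + 1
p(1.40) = 15.47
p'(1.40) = 39.64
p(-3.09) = -269.76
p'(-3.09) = 248.69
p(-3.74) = -466.21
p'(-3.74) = 359.14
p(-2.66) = -176.46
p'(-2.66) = 186.77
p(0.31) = -1.74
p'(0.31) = 1.45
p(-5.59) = -1498.75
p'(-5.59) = 784.49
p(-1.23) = -22.66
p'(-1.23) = 44.69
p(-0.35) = -3.06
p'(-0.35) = 6.04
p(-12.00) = -14270.00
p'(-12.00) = 3529.00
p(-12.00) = -14270.00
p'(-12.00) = 3529.00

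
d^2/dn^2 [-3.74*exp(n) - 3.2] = -3.74*exp(n)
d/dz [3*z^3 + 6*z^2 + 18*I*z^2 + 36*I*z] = 9*z^2 + z*(12 + 36*I) + 36*I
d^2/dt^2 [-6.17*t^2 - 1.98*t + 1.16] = -12.3400000000000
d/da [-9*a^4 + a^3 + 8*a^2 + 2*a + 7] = -36*a^3 + 3*a^2 + 16*a + 2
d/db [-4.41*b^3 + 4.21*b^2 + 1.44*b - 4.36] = -13.23*b^2 + 8.42*b + 1.44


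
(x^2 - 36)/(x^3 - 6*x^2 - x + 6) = (x + 6)/(x^2 - 1)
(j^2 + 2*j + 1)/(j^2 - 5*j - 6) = (j + 1)/(j - 6)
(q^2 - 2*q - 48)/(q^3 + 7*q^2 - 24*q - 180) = (q - 8)/(q^2 + q - 30)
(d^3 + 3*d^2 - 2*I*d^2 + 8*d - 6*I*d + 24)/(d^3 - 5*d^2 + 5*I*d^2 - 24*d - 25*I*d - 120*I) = (d^2 - 2*I*d + 8)/(d^2 + d*(-8 + 5*I) - 40*I)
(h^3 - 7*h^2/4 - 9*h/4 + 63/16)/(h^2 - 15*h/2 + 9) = (h^2 - h/4 - 21/8)/(h - 6)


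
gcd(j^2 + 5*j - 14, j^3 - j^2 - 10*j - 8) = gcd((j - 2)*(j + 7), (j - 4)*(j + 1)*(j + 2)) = 1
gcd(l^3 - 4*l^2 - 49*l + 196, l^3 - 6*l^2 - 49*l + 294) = l^2 - 49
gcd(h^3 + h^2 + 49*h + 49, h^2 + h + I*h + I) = h + 1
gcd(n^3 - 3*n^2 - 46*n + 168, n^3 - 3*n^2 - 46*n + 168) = n^3 - 3*n^2 - 46*n + 168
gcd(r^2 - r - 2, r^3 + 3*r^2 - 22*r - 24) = r + 1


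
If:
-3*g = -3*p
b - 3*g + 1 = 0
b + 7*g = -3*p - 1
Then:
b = -1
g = 0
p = 0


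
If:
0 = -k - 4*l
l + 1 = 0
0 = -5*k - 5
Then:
No Solution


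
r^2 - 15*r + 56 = (r - 8)*(r - 7)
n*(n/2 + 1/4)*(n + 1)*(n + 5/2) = n^4/2 + 2*n^3 + 17*n^2/8 + 5*n/8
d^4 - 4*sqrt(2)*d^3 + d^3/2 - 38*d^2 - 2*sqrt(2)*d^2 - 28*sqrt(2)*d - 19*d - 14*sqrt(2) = (d + 1/2)*(d - 7*sqrt(2))*(d + sqrt(2))*(d + 2*sqrt(2))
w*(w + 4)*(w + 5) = w^3 + 9*w^2 + 20*w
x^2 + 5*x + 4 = (x + 1)*(x + 4)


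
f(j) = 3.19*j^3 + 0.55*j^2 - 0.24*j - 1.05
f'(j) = 9.57*j^2 + 1.1*j - 0.24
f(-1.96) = -22.49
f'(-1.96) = 34.37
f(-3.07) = -87.43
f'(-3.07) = 86.58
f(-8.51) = -1925.16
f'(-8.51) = 683.46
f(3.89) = 194.11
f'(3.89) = 148.85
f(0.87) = 1.26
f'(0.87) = 7.96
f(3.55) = 147.75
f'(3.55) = 124.27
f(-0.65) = -1.54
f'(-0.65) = 3.09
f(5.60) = 575.07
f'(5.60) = 306.04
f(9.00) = 2366.85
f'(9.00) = 784.83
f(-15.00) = -10639.95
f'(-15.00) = 2136.51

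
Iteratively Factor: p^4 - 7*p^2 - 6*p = (p + 1)*(p^3 - p^2 - 6*p) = (p + 1)*(p + 2)*(p^2 - 3*p) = p*(p + 1)*(p + 2)*(p - 3)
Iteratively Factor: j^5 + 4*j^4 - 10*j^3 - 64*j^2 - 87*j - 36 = (j + 1)*(j^4 + 3*j^3 - 13*j^2 - 51*j - 36) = (j + 1)*(j + 3)*(j^3 - 13*j - 12) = (j - 4)*(j + 1)*(j + 3)*(j^2 + 4*j + 3) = (j - 4)*(j + 1)^2*(j + 3)*(j + 3)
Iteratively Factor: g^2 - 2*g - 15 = (g + 3)*(g - 5)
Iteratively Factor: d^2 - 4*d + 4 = (d - 2)*(d - 2)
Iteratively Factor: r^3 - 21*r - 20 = (r + 1)*(r^2 - r - 20) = (r + 1)*(r + 4)*(r - 5)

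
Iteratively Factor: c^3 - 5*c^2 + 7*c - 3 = (c - 1)*(c^2 - 4*c + 3) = (c - 3)*(c - 1)*(c - 1)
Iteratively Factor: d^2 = (d)*(d)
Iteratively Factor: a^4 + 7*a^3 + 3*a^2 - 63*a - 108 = (a + 4)*(a^3 + 3*a^2 - 9*a - 27) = (a - 3)*(a + 4)*(a^2 + 6*a + 9) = (a - 3)*(a + 3)*(a + 4)*(a + 3)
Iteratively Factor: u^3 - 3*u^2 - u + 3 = (u - 1)*(u^2 - 2*u - 3) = (u - 3)*(u - 1)*(u + 1)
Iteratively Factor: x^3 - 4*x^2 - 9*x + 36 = (x + 3)*(x^2 - 7*x + 12) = (x - 4)*(x + 3)*(x - 3)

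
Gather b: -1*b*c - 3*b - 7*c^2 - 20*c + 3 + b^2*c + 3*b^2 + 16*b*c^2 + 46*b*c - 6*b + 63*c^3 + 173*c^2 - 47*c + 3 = b^2*(c + 3) + b*(16*c^2 + 45*c - 9) + 63*c^3 + 166*c^2 - 67*c + 6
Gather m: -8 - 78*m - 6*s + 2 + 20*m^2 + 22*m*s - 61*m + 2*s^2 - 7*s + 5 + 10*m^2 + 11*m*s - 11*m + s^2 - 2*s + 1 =30*m^2 + m*(33*s - 150) + 3*s^2 - 15*s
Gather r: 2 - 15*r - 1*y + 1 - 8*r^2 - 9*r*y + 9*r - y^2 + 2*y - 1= -8*r^2 + r*(-9*y - 6) - y^2 + y + 2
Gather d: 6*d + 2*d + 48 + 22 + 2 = 8*d + 72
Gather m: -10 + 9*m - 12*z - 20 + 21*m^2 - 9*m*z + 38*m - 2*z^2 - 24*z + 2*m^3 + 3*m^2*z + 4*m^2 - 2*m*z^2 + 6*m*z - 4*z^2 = 2*m^3 + m^2*(3*z + 25) + m*(-2*z^2 - 3*z + 47) - 6*z^2 - 36*z - 30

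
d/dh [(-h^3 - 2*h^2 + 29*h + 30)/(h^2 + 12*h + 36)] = (-h^2 - 12*h + 19)/(h^2 + 12*h + 36)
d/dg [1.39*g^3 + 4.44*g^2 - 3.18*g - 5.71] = 4.17*g^2 + 8.88*g - 3.18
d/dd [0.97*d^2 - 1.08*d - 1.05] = 1.94*d - 1.08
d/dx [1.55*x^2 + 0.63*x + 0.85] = 3.1*x + 0.63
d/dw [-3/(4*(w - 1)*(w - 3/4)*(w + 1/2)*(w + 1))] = 12*(16*w^3 - 3*w^2 - 11*w + 1)/(64*w^8 - 32*w^7 - 172*w^6 + 76*w^5 + 161*w^4 - 56*w^3 - 62*w^2 + 12*w + 9)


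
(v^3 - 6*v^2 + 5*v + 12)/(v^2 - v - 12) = (v^2 - 2*v - 3)/(v + 3)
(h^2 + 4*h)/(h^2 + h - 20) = h*(h + 4)/(h^2 + h - 20)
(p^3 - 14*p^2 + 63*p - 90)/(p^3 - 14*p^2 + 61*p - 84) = (p^2 - 11*p + 30)/(p^2 - 11*p + 28)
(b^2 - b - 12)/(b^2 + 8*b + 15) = (b - 4)/(b + 5)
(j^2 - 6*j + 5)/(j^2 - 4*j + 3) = (j - 5)/(j - 3)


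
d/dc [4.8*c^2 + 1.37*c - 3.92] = 9.6*c + 1.37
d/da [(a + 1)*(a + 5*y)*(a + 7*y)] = 3*a^2 + 24*a*y + 2*a + 35*y^2 + 12*y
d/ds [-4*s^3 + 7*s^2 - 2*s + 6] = -12*s^2 + 14*s - 2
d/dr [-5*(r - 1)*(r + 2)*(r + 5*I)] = -15*r^2 - r*(10 + 50*I) + 10 - 25*I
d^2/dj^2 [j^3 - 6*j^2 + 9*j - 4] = 6*j - 12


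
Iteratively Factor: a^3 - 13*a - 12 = (a - 4)*(a^2 + 4*a + 3) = (a - 4)*(a + 1)*(a + 3)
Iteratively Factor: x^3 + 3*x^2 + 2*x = (x + 2)*(x^2 + x) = x*(x + 2)*(x + 1)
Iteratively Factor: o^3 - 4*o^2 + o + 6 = (o - 2)*(o^2 - 2*o - 3) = (o - 3)*(o - 2)*(o + 1)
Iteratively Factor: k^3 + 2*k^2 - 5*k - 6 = (k - 2)*(k^2 + 4*k + 3) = (k - 2)*(k + 1)*(k + 3)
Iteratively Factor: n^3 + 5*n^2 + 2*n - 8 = (n - 1)*(n^2 + 6*n + 8) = (n - 1)*(n + 2)*(n + 4)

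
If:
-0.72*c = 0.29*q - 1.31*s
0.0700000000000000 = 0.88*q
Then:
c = 1.81944444444444*s - 0.0320391414141414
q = 0.08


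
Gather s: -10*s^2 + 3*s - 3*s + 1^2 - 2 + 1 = -10*s^2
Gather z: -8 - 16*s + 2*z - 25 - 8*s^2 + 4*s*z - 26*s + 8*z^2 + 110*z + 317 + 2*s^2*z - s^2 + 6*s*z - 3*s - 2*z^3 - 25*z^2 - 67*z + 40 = -9*s^2 - 45*s - 2*z^3 - 17*z^2 + z*(2*s^2 + 10*s + 45) + 324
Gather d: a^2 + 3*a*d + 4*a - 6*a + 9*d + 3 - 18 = a^2 - 2*a + d*(3*a + 9) - 15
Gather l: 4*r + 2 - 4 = 4*r - 2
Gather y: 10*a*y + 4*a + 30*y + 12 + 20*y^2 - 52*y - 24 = 4*a + 20*y^2 + y*(10*a - 22) - 12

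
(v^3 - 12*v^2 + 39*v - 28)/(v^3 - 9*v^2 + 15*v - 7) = (v - 4)/(v - 1)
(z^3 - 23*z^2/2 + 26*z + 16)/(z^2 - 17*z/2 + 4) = (2*z^2 - 7*z - 4)/(2*z - 1)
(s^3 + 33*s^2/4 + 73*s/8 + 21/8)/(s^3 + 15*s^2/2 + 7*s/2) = (s + 3/4)/s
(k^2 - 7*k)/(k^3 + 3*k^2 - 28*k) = (k - 7)/(k^2 + 3*k - 28)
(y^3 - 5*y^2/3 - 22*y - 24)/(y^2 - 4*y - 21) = (y^2 - 14*y/3 - 8)/(y - 7)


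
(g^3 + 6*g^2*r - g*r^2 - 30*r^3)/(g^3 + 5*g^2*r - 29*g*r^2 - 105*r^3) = (-g^2 - 3*g*r + 10*r^2)/(-g^2 - 2*g*r + 35*r^2)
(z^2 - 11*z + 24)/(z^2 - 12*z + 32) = (z - 3)/(z - 4)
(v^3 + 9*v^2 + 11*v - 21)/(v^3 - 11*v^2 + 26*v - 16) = (v^2 + 10*v + 21)/(v^2 - 10*v + 16)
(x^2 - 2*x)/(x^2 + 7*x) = (x - 2)/(x + 7)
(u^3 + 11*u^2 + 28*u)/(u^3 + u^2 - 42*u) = (u + 4)/(u - 6)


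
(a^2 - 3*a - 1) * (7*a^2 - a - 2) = 7*a^4 - 22*a^3 - 6*a^2 + 7*a + 2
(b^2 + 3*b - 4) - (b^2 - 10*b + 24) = 13*b - 28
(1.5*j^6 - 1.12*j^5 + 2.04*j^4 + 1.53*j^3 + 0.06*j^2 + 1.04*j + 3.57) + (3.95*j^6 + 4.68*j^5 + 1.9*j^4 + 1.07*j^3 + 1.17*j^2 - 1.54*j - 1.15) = 5.45*j^6 + 3.56*j^5 + 3.94*j^4 + 2.6*j^3 + 1.23*j^2 - 0.5*j + 2.42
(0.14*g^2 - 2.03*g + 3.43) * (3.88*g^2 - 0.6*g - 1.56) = 0.5432*g^4 - 7.9604*g^3 + 14.308*g^2 + 1.1088*g - 5.3508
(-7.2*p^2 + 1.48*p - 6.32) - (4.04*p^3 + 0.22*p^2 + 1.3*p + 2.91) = -4.04*p^3 - 7.42*p^2 + 0.18*p - 9.23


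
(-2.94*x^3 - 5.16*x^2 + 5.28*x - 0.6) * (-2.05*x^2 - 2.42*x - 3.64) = 6.027*x^5 + 17.6928*x^4 + 12.3648*x^3 + 7.2348*x^2 - 17.7672*x + 2.184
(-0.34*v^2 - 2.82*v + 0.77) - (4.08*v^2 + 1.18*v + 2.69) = -4.42*v^2 - 4.0*v - 1.92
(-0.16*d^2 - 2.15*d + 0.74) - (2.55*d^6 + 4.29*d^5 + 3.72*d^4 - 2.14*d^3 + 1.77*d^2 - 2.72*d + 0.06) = -2.55*d^6 - 4.29*d^5 - 3.72*d^4 + 2.14*d^3 - 1.93*d^2 + 0.57*d + 0.68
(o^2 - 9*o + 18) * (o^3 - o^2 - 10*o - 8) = o^5 - 10*o^4 + 17*o^3 + 64*o^2 - 108*o - 144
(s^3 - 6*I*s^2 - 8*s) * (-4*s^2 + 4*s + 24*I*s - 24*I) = -4*s^5 + 4*s^4 + 48*I*s^4 + 176*s^3 - 48*I*s^3 - 176*s^2 - 192*I*s^2 + 192*I*s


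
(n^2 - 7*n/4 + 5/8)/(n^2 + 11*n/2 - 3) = (n - 5/4)/(n + 6)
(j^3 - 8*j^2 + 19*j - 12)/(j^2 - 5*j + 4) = j - 3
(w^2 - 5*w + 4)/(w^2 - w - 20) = (-w^2 + 5*w - 4)/(-w^2 + w + 20)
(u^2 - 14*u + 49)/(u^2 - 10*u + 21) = (u - 7)/(u - 3)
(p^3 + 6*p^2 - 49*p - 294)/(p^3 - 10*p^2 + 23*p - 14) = (p^2 + 13*p + 42)/(p^2 - 3*p + 2)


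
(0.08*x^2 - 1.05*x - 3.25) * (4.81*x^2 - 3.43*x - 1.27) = 0.3848*x^4 - 5.3249*x^3 - 12.1326*x^2 + 12.481*x + 4.1275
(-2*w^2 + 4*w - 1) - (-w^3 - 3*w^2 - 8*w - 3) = w^3 + w^2 + 12*w + 2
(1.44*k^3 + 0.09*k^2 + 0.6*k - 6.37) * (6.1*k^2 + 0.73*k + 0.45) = 8.784*k^5 + 1.6002*k^4 + 4.3737*k^3 - 38.3785*k^2 - 4.3801*k - 2.8665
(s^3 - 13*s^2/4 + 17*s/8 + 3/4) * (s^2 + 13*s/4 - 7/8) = s^5 - 149*s^3/16 + 21*s^2/2 + 37*s/64 - 21/32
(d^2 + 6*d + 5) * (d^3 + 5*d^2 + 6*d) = d^5 + 11*d^4 + 41*d^3 + 61*d^2 + 30*d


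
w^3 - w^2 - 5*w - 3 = (w - 3)*(w + 1)^2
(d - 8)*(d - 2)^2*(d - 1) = d^4 - 13*d^3 + 48*d^2 - 68*d + 32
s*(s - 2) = s^2 - 2*s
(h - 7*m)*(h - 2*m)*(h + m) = h^3 - 8*h^2*m + 5*h*m^2 + 14*m^3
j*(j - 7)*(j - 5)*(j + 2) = j^4 - 10*j^3 + 11*j^2 + 70*j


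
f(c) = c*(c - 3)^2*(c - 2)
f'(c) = c*(c - 3)^2 + c*(c - 2)*(2*c - 6) + (c - 3)^2*(c - 2)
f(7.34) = 738.27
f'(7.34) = 579.05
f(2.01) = 0.02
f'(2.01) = 1.94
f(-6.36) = 4658.17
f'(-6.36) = -2284.95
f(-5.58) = 3113.71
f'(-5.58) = -1694.60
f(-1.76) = 149.94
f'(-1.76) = -188.07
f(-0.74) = 28.36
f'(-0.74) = -63.84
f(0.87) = -4.46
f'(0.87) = 3.01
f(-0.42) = 11.89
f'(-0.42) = -40.17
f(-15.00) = 82620.00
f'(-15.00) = -19548.00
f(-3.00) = 540.00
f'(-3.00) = -468.00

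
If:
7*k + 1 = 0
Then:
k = -1/7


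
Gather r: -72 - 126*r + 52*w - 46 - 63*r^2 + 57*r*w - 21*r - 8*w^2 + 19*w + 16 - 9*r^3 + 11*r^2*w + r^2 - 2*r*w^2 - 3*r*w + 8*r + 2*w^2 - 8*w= -9*r^3 + r^2*(11*w - 62) + r*(-2*w^2 + 54*w - 139) - 6*w^2 + 63*w - 102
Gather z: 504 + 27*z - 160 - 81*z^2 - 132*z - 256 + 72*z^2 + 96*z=-9*z^2 - 9*z + 88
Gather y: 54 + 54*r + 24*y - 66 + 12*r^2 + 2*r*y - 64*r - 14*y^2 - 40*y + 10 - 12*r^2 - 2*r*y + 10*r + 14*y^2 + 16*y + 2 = 0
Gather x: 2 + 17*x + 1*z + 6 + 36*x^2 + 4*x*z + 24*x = 36*x^2 + x*(4*z + 41) + z + 8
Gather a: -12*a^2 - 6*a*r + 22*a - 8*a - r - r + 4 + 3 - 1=-12*a^2 + a*(14 - 6*r) - 2*r + 6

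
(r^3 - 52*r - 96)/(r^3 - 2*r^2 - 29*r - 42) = (r^2 - 2*r - 48)/(r^2 - 4*r - 21)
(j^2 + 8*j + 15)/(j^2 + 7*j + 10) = (j + 3)/(j + 2)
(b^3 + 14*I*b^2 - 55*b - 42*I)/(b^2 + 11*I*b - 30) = (b^2 + 8*I*b - 7)/(b + 5*I)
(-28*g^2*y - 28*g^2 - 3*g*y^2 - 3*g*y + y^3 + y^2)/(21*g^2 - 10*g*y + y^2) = (4*g*y + 4*g + y^2 + y)/(-3*g + y)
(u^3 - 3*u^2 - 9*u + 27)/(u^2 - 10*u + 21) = (u^2 - 9)/(u - 7)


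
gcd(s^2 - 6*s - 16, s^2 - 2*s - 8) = s + 2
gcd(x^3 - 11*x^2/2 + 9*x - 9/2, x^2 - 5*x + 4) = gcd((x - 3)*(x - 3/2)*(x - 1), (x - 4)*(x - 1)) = x - 1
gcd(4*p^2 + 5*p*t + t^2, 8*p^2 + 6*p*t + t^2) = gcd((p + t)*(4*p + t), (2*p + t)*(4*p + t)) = 4*p + t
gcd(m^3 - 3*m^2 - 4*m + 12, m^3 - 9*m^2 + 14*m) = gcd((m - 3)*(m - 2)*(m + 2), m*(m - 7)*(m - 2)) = m - 2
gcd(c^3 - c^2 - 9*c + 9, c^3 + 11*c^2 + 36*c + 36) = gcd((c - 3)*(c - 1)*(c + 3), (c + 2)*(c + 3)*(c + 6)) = c + 3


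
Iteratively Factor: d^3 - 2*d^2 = (d - 2)*(d^2) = d*(d - 2)*(d)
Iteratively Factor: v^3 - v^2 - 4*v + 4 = (v + 2)*(v^2 - 3*v + 2) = (v - 1)*(v + 2)*(v - 2)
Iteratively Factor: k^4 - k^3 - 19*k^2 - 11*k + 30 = (k + 3)*(k^3 - 4*k^2 - 7*k + 10) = (k + 2)*(k + 3)*(k^2 - 6*k + 5) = (k - 5)*(k + 2)*(k + 3)*(k - 1)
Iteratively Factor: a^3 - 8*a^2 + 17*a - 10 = (a - 1)*(a^2 - 7*a + 10) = (a - 5)*(a - 1)*(a - 2)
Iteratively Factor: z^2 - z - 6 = (z - 3)*(z + 2)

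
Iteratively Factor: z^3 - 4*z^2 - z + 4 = (z - 4)*(z^2 - 1) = (z - 4)*(z - 1)*(z + 1)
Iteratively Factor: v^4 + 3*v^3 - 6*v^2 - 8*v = (v)*(v^3 + 3*v^2 - 6*v - 8) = v*(v + 1)*(v^2 + 2*v - 8) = v*(v + 1)*(v + 4)*(v - 2)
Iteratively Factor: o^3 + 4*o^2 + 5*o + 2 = (o + 1)*(o^2 + 3*o + 2) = (o + 1)^2*(o + 2)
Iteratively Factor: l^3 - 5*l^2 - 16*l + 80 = (l - 5)*(l^2 - 16) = (l - 5)*(l - 4)*(l + 4)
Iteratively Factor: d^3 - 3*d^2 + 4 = (d - 2)*(d^2 - d - 2) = (d - 2)^2*(d + 1)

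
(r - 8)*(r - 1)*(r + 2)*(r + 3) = r^4 - 4*r^3 - 31*r^2 - 14*r + 48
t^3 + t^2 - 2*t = t*(t - 1)*(t + 2)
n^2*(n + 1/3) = n^3 + n^2/3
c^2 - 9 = (c - 3)*(c + 3)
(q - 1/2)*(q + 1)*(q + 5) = q^3 + 11*q^2/2 + 2*q - 5/2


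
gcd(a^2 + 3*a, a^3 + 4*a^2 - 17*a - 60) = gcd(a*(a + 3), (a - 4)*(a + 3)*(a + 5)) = a + 3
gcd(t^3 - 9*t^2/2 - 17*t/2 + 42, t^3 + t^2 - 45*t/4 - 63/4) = t^2 - t/2 - 21/2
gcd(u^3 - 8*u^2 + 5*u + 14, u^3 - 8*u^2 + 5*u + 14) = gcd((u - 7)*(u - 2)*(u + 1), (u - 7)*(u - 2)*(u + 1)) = u^3 - 8*u^2 + 5*u + 14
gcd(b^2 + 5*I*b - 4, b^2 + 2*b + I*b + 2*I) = b + I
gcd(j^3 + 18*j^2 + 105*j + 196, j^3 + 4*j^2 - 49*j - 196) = j^2 + 11*j + 28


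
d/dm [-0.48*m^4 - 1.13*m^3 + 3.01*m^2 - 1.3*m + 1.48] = -1.92*m^3 - 3.39*m^2 + 6.02*m - 1.3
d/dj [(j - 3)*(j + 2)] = 2*j - 1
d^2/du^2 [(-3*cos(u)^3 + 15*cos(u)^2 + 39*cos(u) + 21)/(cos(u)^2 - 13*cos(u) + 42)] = 3*(2*sin(u)^4 - 318*sin(u)^2 + 129*cos(u) - 9*cos(3*u) + 120)/(2*(cos(u) - 6)^3)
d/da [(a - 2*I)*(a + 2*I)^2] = (a + 2*I)*(3*a - 2*I)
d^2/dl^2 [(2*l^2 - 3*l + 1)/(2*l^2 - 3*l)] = 6*(4*l^2 - 6*l + 3)/(l^3*(8*l^3 - 36*l^2 + 54*l - 27))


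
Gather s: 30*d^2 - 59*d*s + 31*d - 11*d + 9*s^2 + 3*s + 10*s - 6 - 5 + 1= 30*d^2 + 20*d + 9*s^2 + s*(13 - 59*d) - 10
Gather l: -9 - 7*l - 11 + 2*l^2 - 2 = 2*l^2 - 7*l - 22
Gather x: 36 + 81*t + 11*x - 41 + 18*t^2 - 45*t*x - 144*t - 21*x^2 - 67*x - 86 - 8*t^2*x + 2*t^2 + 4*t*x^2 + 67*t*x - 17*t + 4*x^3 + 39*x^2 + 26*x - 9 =20*t^2 - 80*t + 4*x^3 + x^2*(4*t + 18) + x*(-8*t^2 + 22*t - 30) - 100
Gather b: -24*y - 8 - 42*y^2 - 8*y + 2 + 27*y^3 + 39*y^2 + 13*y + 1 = 27*y^3 - 3*y^2 - 19*y - 5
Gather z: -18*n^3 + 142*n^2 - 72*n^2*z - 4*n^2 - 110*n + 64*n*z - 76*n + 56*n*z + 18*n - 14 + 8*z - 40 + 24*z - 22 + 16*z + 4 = -18*n^3 + 138*n^2 - 168*n + z*(-72*n^2 + 120*n + 48) - 72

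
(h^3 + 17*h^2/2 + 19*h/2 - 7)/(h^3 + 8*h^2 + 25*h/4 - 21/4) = 2*(h + 2)/(2*h + 3)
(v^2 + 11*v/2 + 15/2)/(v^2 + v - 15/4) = 2*(v + 3)/(2*v - 3)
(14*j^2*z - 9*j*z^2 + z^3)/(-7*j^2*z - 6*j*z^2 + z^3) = (-2*j + z)/(j + z)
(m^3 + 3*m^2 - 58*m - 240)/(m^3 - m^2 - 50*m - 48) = (m + 5)/(m + 1)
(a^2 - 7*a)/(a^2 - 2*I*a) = (a - 7)/(a - 2*I)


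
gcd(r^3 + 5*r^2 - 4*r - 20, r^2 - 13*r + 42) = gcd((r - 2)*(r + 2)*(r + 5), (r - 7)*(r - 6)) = 1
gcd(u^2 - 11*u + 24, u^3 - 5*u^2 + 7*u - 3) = u - 3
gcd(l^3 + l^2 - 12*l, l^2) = l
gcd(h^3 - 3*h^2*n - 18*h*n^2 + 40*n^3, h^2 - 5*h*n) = h - 5*n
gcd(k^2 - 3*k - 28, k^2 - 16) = k + 4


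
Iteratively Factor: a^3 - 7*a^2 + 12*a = (a - 3)*(a^2 - 4*a) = a*(a - 3)*(a - 4)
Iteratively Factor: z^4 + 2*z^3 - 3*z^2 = (z - 1)*(z^3 + 3*z^2) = z*(z - 1)*(z^2 + 3*z) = z*(z - 1)*(z + 3)*(z)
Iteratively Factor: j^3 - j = (j)*(j^2 - 1) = j*(j + 1)*(j - 1)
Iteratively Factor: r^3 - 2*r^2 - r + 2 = (r - 2)*(r^2 - 1) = (r - 2)*(r + 1)*(r - 1)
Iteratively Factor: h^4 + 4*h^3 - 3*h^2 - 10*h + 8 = (h - 1)*(h^3 + 5*h^2 + 2*h - 8) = (h - 1)^2*(h^2 + 6*h + 8) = (h - 1)^2*(h + 4)*(h + 2)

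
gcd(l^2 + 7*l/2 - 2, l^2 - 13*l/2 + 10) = 1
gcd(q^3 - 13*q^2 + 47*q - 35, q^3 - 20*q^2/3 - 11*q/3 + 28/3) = q^2 - 8*q + 7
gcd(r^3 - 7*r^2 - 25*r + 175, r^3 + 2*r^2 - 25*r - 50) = r^2 - 25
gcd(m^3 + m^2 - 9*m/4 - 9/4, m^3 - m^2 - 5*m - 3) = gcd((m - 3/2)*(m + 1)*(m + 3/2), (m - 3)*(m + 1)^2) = m + 1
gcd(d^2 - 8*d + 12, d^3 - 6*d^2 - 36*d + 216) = d - 6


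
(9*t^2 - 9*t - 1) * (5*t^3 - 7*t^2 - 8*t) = 45*t^5 - 108*t^4 - 14*t^3 + 79*t^2 + 8*t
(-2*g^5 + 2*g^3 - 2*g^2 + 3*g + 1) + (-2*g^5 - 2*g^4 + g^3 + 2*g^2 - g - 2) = -4*g^5 - 2*g^4 + 3*g^3 + 2*g - 1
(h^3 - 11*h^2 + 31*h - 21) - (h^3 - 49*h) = -11*h^2 + 80*h - 21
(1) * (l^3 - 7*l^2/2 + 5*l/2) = l^3 - 7*l^2/2 + 5*l/2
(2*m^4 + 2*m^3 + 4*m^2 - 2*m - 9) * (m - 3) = 2*m^5 - 4*m^4 - 2*m^3 - 14*m^2 - 3*m + 27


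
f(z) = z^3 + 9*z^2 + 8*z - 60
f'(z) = 3*z^2 + 18*z + 8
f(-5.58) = 1.85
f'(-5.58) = 0.97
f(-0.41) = -61.84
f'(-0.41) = 1.12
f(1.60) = -20.06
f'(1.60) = 44.48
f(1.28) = -32.92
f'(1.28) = 35.96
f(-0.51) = -61.87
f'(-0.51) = -0.40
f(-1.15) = -58.82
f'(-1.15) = -8.73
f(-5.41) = 1.79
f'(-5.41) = -1.58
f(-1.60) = -53.86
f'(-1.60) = -13.12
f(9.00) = 1470.00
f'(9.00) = 413.00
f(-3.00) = -30.00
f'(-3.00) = -19.00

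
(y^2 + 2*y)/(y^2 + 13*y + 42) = y*(y + 2)/(y^2 + 13*y + 42)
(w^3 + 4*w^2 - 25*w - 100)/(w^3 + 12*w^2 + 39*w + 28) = (w^2 - 25)/(w^2 + 8*w + 7)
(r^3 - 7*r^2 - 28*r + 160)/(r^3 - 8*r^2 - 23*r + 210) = (r^2 - 12*r + 32)/(r^2 - 13*r + 42)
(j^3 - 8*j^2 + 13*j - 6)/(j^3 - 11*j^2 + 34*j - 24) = (j - 1)/(j - 4)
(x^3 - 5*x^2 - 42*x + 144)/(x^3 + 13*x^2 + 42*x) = (x^2 - 11*x + 24)/(x*(x + 7))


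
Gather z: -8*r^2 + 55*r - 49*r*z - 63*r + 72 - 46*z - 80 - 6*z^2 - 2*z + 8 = -8*r^2 - 8*r - 6*z^2 + z*(-49*r - 48)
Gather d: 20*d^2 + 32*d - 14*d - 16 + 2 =20*d^2 + 18*d - 14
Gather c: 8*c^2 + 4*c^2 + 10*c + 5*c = 12*c^2 + 15*c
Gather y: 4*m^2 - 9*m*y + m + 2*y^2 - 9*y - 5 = 4*m^2 + m + 2*y^2 + y*(-9*m - 9) - 5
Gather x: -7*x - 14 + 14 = -7*x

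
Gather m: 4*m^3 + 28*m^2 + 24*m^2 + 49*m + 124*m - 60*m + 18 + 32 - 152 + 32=4*m^3 + 52*m^2 + 113*m - 70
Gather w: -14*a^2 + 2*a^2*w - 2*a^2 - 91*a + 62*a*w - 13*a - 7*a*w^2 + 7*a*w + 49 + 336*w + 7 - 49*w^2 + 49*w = -16*a^2 - 104*a + w^2*(-7*a - 49) + w*(2*a^2 + 69*a + 385) + 56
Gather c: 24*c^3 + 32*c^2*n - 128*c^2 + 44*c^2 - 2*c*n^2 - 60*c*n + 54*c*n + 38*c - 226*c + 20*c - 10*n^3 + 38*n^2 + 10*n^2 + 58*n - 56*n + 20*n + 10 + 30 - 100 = 24*c^3 + c^2*(32*n - 84) + c*(-2*n^2 - 6*n - 168) - 10*n^3 + 48*n^2 + 22*n - 60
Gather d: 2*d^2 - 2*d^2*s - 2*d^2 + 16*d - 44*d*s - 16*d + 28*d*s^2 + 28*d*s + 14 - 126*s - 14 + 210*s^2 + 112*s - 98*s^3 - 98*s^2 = -2*d^2*s + d*(28*s^2 - 16*s) - 98*s^3 + 112*s^2 - 14*s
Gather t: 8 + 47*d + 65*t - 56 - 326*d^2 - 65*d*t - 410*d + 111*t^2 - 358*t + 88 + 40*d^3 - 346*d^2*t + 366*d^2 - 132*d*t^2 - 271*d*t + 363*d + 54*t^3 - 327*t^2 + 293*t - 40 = 40*d^3 + 40*d^2 + 54*t^3 + t^2*(-132*d - 216) + t*(-346*d^2 - 336*d)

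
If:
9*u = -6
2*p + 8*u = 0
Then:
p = 8/3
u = -2/3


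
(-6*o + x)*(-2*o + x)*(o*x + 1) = 12*o^3*x - 8*o^2*x^2 + 12*o^2 + o*x^3 - 8*o*x + x^2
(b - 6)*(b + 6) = b^2 - 36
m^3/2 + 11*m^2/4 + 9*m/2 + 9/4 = (m/2 + 1/2)*(m + 3/2)*(m + 3)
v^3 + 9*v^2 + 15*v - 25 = (v - 1)*(v + 5)^2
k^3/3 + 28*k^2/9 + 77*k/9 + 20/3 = (k/3 + 1)*(k + 4/3)*(k + 5)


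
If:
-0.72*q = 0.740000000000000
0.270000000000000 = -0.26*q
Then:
No Solution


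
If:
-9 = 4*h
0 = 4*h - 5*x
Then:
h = -9/4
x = -9/5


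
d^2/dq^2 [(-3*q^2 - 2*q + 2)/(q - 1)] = -6/(q^3 - 3*q^2 + 3*q - 1)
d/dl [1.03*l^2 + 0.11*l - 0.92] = 2.06*l + 0.11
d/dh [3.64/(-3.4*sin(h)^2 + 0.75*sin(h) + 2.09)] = (24.752*sin(h) - 2.73)*cos(h)/(-3.4*sin(h)^2 + 0.75*sin(h) + 2.09)^2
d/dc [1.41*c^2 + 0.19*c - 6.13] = 2.82*c + 0.19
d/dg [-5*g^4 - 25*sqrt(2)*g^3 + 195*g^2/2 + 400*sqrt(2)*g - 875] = -20*g^3 - 75*sqrt(2)*g^2 + 195*g + 400*sqrt(2)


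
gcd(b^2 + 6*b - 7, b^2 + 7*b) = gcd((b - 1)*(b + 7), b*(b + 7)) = b + 7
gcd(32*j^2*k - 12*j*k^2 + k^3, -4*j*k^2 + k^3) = 4*j*k - k^2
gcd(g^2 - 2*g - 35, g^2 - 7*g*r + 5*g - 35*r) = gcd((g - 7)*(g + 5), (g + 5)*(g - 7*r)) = g + 5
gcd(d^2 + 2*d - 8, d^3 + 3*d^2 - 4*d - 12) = d - 2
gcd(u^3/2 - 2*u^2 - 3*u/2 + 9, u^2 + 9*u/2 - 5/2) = 1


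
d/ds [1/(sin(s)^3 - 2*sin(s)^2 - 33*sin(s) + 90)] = (-3*sin(s)^2 + 4*sin(s) + 33)*cos(s)/(sin(s)^3 - 2*sin(s)^2 - 33*sin(s) + 90)^2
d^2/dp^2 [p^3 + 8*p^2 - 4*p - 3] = 6*p + 16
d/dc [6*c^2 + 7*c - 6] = 12*c + 7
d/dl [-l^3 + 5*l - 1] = 5 - 3*l^2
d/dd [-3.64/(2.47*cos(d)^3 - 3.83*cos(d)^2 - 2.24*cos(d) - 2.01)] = (-26.9724*cos(d)^2 + 27.8824*cos(d) + 8.1536)*sin(d)/(-2.47*cos(d)^3 + 3.83*cos(d)^2 + 2.24*cos(d) + 2.01)^2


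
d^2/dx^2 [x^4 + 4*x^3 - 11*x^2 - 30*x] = 12*x^2 + 24*x - 22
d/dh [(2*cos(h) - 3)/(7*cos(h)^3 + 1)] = (28*cos(h)^3 - 63*cos(h)^2 - 2)*sin(h)/(49*cos(h)^6 + 14*cos(h)^3 + 1)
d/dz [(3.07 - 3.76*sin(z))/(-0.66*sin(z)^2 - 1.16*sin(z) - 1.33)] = (-2.4816*sin(z)^2 + 4.0524*sin(z) + 8.562)*cos(z)/(0.4356*sin(z)^4 + 1.5312*sin(z)^3 + 3.1012*sin(z)^2 + 3.0856*sin(z) + 1.7689)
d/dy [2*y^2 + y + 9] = 4*y + 1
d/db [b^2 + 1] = 2*b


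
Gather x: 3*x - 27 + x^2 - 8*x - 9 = x^2 - 5*x - 36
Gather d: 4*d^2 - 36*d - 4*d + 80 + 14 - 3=4*d^2 - 40*d + 91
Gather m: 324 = 324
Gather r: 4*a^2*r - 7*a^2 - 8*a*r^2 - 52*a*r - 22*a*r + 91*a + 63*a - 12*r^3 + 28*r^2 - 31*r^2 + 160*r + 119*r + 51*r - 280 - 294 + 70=-7*a^2 + 154*a - 12*r^3 + r^2*(-8*a - 3) + r*(4*a^2 - 74*a + 330) - 504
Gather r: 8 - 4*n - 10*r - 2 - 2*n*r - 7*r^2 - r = -4*n - 7*r^2 + r*(-2*n - 11) + 6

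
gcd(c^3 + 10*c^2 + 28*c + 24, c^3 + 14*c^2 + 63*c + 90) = c + 6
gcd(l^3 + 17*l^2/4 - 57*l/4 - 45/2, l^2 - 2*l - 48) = l + 6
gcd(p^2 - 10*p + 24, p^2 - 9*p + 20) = p - 4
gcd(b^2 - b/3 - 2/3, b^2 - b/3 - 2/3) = b^2 - b/3 - 2/3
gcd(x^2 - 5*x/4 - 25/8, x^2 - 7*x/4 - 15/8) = x - 5/2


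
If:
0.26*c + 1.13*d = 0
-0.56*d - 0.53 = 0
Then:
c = 4.11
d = -0.95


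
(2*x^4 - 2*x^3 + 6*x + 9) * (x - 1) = 2*x^5 - 4*x^4 + 2*x^3 + 6*x^2 + 3*x - 9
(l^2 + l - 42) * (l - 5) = l^3 - 4*l^2 - 47*l + 210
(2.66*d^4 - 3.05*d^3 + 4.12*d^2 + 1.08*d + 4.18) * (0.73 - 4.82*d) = -12.8212*d^5 + 16.6428*d^4 - 22.0849*d^3 - 2.198*d^2 - 19.3592*d + 3.0514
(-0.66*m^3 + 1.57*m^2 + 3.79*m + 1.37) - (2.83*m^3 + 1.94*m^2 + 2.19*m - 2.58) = -3.49*m^3 - 0.37*m^2 + 1.6*m + 3.95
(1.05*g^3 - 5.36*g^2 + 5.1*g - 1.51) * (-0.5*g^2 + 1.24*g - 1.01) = -0.525*g^5 + 3.982*g^4 - 10.2569*g^3 + 12.4926*g^2 - 7.0234*g + 1.5251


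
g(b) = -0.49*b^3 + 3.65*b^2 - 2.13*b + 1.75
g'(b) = -1.47*b^2 + 7.3*b - 2.13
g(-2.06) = 25.91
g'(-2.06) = -23.41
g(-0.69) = 5.12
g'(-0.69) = -7.87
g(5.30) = 20.04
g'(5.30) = -4.73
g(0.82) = 2.19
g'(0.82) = 2.87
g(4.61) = 21.49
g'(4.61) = 0.28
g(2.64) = 12.55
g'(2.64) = 6.90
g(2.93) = 14.52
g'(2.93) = 6.64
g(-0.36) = 3.01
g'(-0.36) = -4.95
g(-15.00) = 2508.70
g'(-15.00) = -442.38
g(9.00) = -78.98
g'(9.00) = -55.50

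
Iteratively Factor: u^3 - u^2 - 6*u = (u)*(u^2 - u - 6) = u*(u + 2)*(u - 3)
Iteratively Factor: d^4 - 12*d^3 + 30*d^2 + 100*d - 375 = (d - 5)*(d^3 - 7*d^2 - 5*d + 75) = (d - 5)*(d + 3)*(d^2 - 10*d + 25) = (d - 5)^2*(d + 3)*(d - 5)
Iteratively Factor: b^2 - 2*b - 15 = (b - 5)*(b + 3)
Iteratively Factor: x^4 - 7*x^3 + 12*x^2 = (x)*(x^3 - 7*x^2 + 12*x) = x^2*(x^2 - 7*x + 12) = x^2*(x - 4)*(x - 3)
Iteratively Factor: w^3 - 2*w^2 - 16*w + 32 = (w - 2)*(w^2 - 16) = (w - 2)*(w + 4)*(w - 4)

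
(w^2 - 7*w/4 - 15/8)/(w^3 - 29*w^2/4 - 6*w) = (w - 5/2)/(w*(w - 8))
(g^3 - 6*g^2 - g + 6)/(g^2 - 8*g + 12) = (g^2 - 1)/(g - 2)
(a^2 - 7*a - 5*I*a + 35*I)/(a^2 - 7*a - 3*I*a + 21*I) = (a - 5*I)/(a - 3*I)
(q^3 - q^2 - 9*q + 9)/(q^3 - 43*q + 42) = (q^2 - 9)/(q^2 + q - 42)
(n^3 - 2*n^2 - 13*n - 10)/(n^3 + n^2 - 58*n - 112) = (n^2 - 4*n - 5)/(n^2 - n - 56)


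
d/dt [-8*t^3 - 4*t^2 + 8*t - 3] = -24*t^2 - 8*t + 8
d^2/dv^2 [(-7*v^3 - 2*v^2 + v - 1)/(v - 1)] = 2*(-7*v^3 + 21*v^2 - 21*v - 2)/(v^3 - 3*v^2 + 3*v - 1)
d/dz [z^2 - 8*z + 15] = 2*z - 8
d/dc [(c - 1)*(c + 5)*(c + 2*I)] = 3*c^2 + 4*c*(2 + I) - 5 + 8*I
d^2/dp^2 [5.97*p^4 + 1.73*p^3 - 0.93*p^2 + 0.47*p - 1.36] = 71.64*p^2 + 10.38*p - 1.86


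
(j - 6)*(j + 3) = j^2 - 3*j - 18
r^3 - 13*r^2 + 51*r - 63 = (r - 7)*(r - 3)^2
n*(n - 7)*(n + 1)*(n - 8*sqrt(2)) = n^4 - 8*sqrt(2)*n^3 - 6*n^3 - 7*n^2 + 48*sqrt(2)*n^2 + 56*sqrt(2)*n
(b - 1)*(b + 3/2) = b^2 + b/2 - 3/2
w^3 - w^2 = w^2*(w - 1)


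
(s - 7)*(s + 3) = s^2 - 4*s - 21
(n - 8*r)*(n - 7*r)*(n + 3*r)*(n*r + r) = n^4*r - 12*n^3*r^2 + n^3*r + 11*n^2*r^3 - 12*n^2*r^2 + 168*n*r^4 + 11*n*r^3 + 168*r^4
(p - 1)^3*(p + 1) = p^4 - 2*p^3 + 2*p - 1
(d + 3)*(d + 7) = d^2 + 10*d + 21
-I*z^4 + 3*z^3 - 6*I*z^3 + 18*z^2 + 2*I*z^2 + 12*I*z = z*(z + 6)*(z + 2*I)*(-I*z + 1)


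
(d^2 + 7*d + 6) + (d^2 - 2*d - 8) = 2*d^2 + 5*d - 2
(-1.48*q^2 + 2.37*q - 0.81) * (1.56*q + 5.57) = -2.3088*q^3 - 4.5464*q^2 + 11.9373*q - 4.5117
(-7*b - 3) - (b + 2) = -8*b - 5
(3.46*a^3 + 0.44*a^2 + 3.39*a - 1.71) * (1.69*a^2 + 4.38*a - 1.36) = 5.8474*a^5 + 15.8984*a^4 + 2.9507*a^3 + 11.3599*a^2 - 12.1002*a + 2.3256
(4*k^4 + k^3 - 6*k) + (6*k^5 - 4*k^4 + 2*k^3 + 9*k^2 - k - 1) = 6*k^5 + 3*k^3 + 9*k^2 - 7*k - 1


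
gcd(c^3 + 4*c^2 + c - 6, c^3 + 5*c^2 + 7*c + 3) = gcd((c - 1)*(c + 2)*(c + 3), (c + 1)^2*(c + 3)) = c + 3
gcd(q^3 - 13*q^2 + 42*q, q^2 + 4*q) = q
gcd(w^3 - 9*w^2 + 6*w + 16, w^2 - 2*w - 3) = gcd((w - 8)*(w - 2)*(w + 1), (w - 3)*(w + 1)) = w + 1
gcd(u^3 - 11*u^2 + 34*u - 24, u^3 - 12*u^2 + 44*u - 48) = u^2 - 10*u + 24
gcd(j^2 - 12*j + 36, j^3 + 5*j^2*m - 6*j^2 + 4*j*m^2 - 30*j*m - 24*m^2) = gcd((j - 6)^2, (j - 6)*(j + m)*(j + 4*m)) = j - 6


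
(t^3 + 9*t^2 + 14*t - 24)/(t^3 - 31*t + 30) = (t + 4)/(t - 5)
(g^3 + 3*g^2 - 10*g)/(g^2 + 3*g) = (g^2 + 3*g - 10)/(g + 3)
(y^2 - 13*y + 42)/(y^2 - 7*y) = (y - 6)/y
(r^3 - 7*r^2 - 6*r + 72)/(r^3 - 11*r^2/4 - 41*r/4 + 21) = 4*(r - 6)/(4*r - 7)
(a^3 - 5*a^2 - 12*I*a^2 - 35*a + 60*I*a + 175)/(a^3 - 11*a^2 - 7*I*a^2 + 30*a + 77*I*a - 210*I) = (a - 5*I)/(a - 6)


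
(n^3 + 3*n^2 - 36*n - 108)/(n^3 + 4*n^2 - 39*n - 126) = (n + 6)/(n + 7)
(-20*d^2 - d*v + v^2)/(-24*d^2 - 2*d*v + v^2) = (-5*d + v)/(-6*d + v)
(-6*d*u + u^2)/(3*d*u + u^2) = (-6*d + u)/(3*d + u)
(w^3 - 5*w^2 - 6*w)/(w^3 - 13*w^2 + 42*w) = (w + 1)/(w - 7)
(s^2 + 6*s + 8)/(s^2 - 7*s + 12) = (s^2 + 6*s + 8)/(s^2 - 7*s + 12)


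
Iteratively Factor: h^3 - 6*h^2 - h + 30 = (h - 5)*(h^2 - h - 6) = (h - 5)*(h + 2)*(h - 3)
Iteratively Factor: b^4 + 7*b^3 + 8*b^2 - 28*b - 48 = (b - 2)*(b^3 + 9*b^2 + 26*b + 24) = (b - 2)*(b + 4)*(b^2 + 5*b + 6) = (b - 2)*(b + 2)*(b + 4)*(b + 3)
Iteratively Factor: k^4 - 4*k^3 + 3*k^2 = (k)*(k^3 - 4*k^2 + 3*k) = k^2*(k^2 - 4*k + 3) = k^2*(k - 1)*(k - 3)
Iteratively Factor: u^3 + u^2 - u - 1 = (u + 1)*(u^2 - 1) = (u + 1)^2*(u - 1)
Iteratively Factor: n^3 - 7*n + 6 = (n + 3)*(n^2 - 3*n + 2) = (n - 2)*(n + 3)*(n - 1)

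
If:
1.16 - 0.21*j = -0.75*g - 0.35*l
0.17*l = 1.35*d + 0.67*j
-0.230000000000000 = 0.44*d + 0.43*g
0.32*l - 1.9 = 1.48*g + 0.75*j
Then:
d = 0.45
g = -1.00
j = -1.43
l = -2.03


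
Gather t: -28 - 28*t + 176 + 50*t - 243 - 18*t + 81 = 4*t - 14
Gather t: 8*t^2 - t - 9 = 8*t^2 - t - 9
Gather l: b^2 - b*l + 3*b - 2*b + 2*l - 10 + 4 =b^2 + b + l*(2 - b) - 6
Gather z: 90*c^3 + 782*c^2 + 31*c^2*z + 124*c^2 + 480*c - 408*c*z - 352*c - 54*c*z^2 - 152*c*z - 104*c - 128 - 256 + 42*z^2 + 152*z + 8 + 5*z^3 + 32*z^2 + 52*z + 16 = 90*c^3 + 906*c^2 + 24*c + 5*z^3 + z^2*(74 - 54*c) + z*(31*c^2 - 560*c + 204) - 360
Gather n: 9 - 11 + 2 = 0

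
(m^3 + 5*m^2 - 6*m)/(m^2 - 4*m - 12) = m*(-m^2 - 5*m + 6)/(-m^2 + 4*m + 12)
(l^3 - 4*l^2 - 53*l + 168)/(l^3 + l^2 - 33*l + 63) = (l - 8)/(l - 3)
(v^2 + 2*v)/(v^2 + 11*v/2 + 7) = 2*v/(2*v + 7)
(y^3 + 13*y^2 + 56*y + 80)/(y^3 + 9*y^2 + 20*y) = (y + 4)/y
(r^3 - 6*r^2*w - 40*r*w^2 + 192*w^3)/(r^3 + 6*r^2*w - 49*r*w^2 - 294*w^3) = (r^2 - 12*r*w + 32*w^2)/(r^2 - 49*w^2)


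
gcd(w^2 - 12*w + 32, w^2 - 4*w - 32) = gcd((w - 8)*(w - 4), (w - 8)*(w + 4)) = w - 8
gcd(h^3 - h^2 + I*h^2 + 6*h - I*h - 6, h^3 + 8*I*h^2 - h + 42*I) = h^2 + I*h + 6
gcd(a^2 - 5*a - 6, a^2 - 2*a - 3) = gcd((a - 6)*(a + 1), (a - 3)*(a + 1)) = a + 1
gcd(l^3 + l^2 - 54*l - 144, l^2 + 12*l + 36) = l + 6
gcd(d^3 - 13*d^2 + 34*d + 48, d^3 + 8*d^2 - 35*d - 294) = d - 6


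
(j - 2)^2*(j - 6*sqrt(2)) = j^3 - 6*sqrt(2)*j^2 - 4*j^2 + 4*j + 24*sqrt(2)*j - 24*sqrt(2)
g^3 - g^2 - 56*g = g*(g - 8)*(g + 7)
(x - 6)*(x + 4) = x^2 - 2*x - 24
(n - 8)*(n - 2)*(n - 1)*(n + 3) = n^4 - 8*n^3 - 7*n^2 + 62*n - 48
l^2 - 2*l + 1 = (l - 1)^2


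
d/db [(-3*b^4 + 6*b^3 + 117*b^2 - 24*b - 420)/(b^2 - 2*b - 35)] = -6*b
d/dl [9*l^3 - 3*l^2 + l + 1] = 27*l^2 - 6*l + 1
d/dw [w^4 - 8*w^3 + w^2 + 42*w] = 4*w^3 - 24*w^2 + 2*w + 42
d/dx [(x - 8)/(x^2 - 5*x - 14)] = (x^2 - 5*x - (x - 8)*(2*x - 5) - 14)/(-x^2 + 5*x + 14)^2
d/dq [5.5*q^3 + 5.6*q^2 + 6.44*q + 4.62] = 16.5*q^2 + 11.2*q + 6.44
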